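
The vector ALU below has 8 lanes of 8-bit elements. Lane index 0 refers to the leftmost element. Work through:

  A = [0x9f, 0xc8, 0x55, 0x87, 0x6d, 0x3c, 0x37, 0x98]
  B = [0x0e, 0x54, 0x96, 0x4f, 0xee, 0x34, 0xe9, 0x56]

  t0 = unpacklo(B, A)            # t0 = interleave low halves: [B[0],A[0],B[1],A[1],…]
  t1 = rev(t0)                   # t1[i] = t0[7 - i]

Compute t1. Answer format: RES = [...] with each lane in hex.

RES = [0x87, 0x4f, 0x55, 0x96, 0xc8, 0x54, 0x9f, 0x0e]

→ t0 |0e|9f|54|c8|96|55|4f|87|
→ t1 |87|4f|55|96|c8|54|9f|0e|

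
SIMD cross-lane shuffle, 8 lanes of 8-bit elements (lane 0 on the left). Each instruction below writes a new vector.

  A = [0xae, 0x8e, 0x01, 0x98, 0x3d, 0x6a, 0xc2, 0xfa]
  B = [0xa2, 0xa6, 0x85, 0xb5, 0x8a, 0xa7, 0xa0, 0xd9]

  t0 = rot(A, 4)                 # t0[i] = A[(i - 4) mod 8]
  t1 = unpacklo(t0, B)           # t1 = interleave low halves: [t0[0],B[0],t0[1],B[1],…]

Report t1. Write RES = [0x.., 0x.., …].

t0 = [0x3d, 0x6a, 0xc2, 0xfa, 0xae, 0x8e, 0x01, 0x98]
t1 = [0x3d, 0xa2, 0x6a, 0xa6, 0xc2, 0x85, 0xfa, 0xb5]

RES = [ 0x3d  0xa2  0x6a  0xa6  0xc2  0x85  0xfa  0xb5 ]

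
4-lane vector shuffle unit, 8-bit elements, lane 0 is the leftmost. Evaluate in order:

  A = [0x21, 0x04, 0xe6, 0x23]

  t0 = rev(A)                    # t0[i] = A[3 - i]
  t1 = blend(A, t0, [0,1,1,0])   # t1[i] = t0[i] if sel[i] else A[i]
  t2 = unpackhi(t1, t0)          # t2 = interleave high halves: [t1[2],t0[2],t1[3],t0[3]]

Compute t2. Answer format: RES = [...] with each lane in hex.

  t0: 23 e6 04 21
  t1: 21 e6 04 23
  t2: 04 04 23 21

RES = [ 0x04  0x04  0x23  0x21 ]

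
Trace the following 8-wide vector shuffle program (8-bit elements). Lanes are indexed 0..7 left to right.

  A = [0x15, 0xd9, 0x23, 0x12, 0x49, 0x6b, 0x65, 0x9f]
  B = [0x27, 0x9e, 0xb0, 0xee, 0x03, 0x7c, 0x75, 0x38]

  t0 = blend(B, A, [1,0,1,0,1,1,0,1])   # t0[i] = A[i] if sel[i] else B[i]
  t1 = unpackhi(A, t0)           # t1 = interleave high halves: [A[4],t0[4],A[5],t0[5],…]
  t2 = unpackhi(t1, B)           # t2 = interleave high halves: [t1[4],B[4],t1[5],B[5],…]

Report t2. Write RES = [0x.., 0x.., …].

RES = [0x65, 0x03, 0x75, 0x7c, 0x9f, 0x75, 0x9f, 0x38]

  t0: 15 9e 23 ee 49 6b 75 9f
  t1: 49 49 6b 6b 65 75 9f 9f
  t2: 65 03 75 7c 9f 75 9f 38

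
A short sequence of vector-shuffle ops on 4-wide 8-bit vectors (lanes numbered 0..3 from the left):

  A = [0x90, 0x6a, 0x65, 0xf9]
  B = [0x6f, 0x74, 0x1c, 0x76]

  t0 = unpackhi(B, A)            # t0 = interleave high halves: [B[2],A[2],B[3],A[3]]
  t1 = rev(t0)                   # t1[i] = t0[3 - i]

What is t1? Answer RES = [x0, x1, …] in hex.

RES = [0xf9, 0x76, 0x65, 0x1c]

→ t0 |1c|65|76|f9|
→ t1 |f9|76|65|1c|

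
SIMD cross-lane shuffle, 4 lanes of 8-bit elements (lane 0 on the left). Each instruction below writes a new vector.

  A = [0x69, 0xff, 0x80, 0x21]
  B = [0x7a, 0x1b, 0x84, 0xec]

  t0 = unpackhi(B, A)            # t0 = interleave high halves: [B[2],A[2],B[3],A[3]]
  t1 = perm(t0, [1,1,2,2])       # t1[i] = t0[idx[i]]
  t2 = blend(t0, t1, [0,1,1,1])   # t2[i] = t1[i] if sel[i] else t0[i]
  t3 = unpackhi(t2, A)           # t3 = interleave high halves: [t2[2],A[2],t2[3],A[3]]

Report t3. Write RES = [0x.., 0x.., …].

RES = [ 0xec  0x80  0xec  0x21 ]

  t0: 84 80 ec 21
  t1: 80 80 ec ec
  t2: 84 80 ec ec
  t3: ec 80 ec 21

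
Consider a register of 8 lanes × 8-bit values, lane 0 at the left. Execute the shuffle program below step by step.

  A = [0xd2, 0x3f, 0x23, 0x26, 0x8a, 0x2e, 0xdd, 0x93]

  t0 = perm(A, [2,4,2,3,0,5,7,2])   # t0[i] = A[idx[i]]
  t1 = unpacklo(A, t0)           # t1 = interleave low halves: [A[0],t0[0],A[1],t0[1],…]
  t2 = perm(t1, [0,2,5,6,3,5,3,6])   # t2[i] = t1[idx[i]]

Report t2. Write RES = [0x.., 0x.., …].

→ t0 |23|8a|23|26|d2|2e|93|23|
→ t1 |d2|23|3f|8a|23|23|26|26|
→ t2 |d2|3f|23|26|8a|23|8a|26|

RES = [0xd2, 0x3f, 0x23, 0x26, 0x8a, 0x23, 0x8a, 0x26]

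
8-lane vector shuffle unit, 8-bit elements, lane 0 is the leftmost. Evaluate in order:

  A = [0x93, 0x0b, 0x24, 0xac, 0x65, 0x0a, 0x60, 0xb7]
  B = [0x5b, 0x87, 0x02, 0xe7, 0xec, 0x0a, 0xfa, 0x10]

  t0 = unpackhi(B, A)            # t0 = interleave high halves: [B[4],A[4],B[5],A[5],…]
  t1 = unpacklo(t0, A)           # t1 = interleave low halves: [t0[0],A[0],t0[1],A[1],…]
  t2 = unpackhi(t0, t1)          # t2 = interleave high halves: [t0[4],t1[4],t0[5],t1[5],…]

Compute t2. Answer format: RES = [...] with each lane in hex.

t0 = [0xec, 0x65, 0x0a, 0x0a, 0xfa, 0x60, 0x10, 0xb7]
t1 = [0xec, 0x93, 0x65, 0x0b, 0x0a, 0x24, 0x0a, 0xac]
t2 = [0xfa, 0x0a, 0x60, 0x24, 0x10, 0x0a, 0xb7, 0xac]

RES = [ 0xfa  0x0a  0x60  0x24  0x10  0x0a  0xb7  0xac ]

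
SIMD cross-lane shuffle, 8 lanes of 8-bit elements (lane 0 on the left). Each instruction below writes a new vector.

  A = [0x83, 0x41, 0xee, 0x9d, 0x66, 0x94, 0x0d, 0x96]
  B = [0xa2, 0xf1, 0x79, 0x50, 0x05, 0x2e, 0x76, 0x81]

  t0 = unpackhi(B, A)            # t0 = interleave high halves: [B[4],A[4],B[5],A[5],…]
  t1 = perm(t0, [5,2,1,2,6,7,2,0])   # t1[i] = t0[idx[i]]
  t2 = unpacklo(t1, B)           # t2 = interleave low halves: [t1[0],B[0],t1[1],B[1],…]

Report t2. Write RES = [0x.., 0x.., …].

RES = [0x0d, 0xa2, 0x2e, 0xf1, 0x66, 0x79, 0x2e, 0x50]

  t0: 05 66 2e 94 76 0d 81 96
  t1: 0d 2e 66 2e 81 96 2e 05
  t2: 0d a2 2e f1 66 79 2e 50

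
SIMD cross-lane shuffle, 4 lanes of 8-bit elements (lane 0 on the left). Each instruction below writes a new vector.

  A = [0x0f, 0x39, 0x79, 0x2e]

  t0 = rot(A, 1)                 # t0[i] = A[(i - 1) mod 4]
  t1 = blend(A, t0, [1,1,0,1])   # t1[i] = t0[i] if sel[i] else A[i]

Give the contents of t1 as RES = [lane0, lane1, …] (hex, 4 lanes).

RES = [0x2e, 0x0f, 0x79, 0x79]

→ t0 |2e|0f|39|79|
→ t1 |2e|0f|79|79|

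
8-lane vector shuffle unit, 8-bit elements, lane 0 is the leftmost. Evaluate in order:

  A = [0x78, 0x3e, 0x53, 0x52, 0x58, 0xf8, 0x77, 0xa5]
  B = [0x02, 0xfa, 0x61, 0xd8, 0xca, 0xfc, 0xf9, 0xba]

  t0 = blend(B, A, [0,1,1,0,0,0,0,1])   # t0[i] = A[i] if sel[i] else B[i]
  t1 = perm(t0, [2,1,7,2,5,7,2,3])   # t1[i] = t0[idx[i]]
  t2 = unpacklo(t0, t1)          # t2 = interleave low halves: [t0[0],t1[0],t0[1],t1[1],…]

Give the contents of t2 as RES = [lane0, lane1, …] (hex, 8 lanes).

→ t0 |02|3e|53|d8|ca|fc|f9|a5|
→ t1 |53|3e|a5|53|fc|a5|53|d8|
→ t2 |02|53|3e|3e|53|a5|d8|53|

RES = [ 0x02  0x53  0x3e  0x3e  0x53  0xa5  0xd8  0x53 ]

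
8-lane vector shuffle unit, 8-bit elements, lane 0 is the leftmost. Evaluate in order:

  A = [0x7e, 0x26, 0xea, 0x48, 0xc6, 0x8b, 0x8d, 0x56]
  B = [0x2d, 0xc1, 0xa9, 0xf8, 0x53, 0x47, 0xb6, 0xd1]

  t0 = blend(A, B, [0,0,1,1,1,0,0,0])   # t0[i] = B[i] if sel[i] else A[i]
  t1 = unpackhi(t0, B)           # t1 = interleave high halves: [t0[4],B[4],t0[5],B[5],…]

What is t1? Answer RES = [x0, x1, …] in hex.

  t0: 7e 26 a9 f8 53 8b 8d 56
  t1: 53 53 8b 47 8d b6 56 d1

RES = [0x53, 0x53, 0x8b, 0x47, 0x8d, 0xb6, 0x56, 0xd1]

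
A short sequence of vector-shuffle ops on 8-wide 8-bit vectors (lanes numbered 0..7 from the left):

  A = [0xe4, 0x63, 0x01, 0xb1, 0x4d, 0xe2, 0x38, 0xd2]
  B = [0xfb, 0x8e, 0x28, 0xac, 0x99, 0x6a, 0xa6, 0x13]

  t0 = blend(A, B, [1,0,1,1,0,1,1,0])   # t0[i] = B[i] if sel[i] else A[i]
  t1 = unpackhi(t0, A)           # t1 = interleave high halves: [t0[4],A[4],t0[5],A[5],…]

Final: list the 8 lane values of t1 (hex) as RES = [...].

t0 = [0xfb, 0x63, 0x28, 0xac, 0x4d, 0x6a, 0xa6, 0xd2]
t1 = [0x4d, 0x4d, 0x6a, 0xe2, 0xa6, 0x38, 0xd2, 0xd2]

RES = [ 0x4d  0x4d  0x6a  0xe2  0xa6  0x38  0xd2  0xd2 ]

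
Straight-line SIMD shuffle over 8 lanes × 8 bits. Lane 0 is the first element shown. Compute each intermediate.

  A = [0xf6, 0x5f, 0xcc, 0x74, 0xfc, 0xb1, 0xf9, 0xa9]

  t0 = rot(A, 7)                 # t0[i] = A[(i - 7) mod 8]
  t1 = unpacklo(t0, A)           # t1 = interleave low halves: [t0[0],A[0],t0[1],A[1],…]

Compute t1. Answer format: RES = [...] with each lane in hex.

RES = [0x5f, 0xf6, 0xcc, 0x5f, 0x74, 0xcc, 0xfc, 0x74]

  t0: 5f cc 74 fc b1 f9 a9 f6
  t1: 5f f6 cc 5f 74 cc fc 74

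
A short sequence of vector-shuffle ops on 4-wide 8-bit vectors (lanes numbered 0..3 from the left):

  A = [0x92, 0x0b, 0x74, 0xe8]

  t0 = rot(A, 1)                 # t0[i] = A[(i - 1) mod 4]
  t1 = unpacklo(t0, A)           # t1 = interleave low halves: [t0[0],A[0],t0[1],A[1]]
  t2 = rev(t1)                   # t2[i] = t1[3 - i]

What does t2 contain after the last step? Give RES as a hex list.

RES = [ 0x0b  0x92  0x92  0xe8 ]

→ t0 |e8|92|0b|74|
→ t1 |e8|92|92|0b|
→ t2 |0b|92|92|e8|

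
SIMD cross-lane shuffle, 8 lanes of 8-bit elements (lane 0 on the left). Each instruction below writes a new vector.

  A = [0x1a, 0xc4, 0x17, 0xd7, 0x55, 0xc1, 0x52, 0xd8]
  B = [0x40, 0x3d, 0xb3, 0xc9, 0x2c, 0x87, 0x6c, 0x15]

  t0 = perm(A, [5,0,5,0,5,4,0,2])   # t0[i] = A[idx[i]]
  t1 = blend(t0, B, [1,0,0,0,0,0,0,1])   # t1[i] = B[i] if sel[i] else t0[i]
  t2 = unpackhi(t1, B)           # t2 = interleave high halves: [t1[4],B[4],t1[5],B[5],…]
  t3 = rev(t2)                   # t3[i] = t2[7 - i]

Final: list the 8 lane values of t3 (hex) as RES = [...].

→ t0 |c1|1a|c1|1a|c1|55|1a|17|
→ t1 |40|1a|c1|1a|c1|55|1a|15|
→ t2 |c1|2c|55|87|1a|6c|15|15|
→ t3 |15|15|6c|1a|87|55|2c|c1|

RES = [ 0x15  0x15  0x6c  0x1a  0x87  0x55  0x2c  0xc1 ]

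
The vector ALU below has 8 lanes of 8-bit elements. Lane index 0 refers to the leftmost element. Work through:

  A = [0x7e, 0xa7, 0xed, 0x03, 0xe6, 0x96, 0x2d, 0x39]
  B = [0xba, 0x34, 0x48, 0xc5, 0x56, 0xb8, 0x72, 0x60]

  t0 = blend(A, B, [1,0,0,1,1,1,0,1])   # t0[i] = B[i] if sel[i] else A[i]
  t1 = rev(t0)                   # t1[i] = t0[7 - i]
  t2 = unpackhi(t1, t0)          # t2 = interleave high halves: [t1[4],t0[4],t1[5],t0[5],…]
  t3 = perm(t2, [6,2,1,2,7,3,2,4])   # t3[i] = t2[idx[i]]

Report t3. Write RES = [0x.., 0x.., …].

→ t0 |ba|a7|ed|c5|56|b8|2d|60|
→ t1 |60|2d|b8|56|c5|ed|a7|ba|
→ t2 |c5|56|ed|b8|a7|2d|ba|60|
→ t3 |ba|ed|56|ed|60|b8|ed|a7|

RES = [ 0xba  0xed  0x56  0xed  0x60  0xb8  0xed  0xa7 ]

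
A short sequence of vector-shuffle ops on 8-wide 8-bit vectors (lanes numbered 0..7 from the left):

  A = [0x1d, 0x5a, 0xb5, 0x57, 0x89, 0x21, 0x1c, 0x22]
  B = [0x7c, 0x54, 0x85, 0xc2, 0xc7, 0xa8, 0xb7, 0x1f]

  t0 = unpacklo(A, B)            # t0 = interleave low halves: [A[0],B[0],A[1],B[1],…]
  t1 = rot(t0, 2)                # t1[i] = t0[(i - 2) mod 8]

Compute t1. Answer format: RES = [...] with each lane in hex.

→ t0 |1d|7c|5a|54|b5|85|57|c2|
→ t1 |57|c2|1d|7c|5a|54|b5|85|

RES = [ 0x57  0xc2  0x1d  0x7c  0x5a  0x54  0xb5  0x85 ]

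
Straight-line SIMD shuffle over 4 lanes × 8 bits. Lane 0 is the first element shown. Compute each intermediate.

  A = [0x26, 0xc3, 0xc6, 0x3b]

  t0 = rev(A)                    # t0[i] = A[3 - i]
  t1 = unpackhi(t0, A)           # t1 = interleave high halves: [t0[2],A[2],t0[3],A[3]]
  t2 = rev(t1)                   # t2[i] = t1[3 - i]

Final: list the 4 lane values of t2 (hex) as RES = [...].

RES = [ 0x3b  0x26  0xc6  0xc3 ]

t0 = [0x3b, 0xc6, 0xc3, 0x26]
t1 = [0xc3, 0xc6, 0x26, 0x3b]
t2 = [0x3b, 0x26, 0xc6, 0xc3]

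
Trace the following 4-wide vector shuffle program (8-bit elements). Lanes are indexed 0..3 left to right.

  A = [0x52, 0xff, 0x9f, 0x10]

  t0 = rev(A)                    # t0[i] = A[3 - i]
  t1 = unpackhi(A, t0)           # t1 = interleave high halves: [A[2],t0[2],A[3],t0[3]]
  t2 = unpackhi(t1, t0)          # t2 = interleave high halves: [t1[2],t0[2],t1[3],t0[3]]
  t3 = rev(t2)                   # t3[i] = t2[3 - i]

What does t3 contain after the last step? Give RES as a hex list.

t0 = [0x10, 0x9f, 0xff, 0x52]
t1 = [0x9f, 0xff, 0x10, 0x52]
t2 = [0x10, 0xff, 0x52, 0x52]
t3 = [0x52, 0x52, 0xff, 0x10]

RES = [ 0x52  0x52  0xff  0x10 ]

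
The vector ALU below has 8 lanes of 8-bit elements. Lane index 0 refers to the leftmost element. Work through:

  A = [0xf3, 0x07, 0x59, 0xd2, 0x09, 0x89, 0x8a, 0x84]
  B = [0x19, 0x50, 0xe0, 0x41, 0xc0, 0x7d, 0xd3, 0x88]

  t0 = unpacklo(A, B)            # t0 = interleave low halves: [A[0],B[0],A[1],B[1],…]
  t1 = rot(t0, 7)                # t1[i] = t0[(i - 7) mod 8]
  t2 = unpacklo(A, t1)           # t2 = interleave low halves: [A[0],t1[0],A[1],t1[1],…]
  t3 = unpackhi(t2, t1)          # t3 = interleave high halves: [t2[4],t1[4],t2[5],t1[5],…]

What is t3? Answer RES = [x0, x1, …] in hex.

RES = [ 0x59  0xe0  0x50  0xd2  0xd2  0x41  0x59  0xf3 ]

→ t0 |f3|19|07|50|59|e0|d2|41|
→ t1 |19|07|50|59|e0|d2|41|f3|
→ t2 |f3|19|07|07|59|50|d2|59|
→ t3 |59|e0|50|d2|d2|41|59|f3|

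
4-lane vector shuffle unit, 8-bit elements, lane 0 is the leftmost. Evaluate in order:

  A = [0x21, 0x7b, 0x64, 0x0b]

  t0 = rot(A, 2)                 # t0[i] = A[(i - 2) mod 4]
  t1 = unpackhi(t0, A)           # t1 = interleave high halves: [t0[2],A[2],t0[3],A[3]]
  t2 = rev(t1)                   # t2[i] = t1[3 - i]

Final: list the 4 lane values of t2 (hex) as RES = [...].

t0 = [0x64, 0x0b, 0x21, 0x7b]
t1 = [0x21, 0x64, 0x7b, 0x0b]
t2 = [0x0b, 0x7b, 0x64, 0x21]

RES = [0x0b, 0x7b, 0x64, 0x21]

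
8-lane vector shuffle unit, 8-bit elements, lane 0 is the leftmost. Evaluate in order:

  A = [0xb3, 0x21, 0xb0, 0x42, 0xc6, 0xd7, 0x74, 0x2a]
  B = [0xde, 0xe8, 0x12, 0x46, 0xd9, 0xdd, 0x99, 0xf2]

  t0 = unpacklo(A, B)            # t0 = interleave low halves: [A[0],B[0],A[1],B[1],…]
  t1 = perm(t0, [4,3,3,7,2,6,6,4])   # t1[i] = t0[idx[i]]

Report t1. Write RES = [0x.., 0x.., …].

→ t0 |b3|de|21|e8|b0|12|42|46|
→ t1 |b0|e8|e8|46|21|42|42|b0|

RES = [ 0xb0  0xe8  0xe8  0x46  0x21  0x42  0x42  0xb0 ]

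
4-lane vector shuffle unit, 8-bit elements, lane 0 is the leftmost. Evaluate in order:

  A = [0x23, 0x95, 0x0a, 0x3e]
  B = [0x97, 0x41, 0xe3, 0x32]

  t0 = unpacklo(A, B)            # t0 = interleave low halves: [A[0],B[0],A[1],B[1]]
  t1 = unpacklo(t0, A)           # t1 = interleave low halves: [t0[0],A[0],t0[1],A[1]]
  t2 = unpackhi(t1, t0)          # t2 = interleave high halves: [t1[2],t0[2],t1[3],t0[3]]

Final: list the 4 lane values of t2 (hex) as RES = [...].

RES = [ 0x97  0x95  0x95  0x41 ]

→ t0 |23|97|95|41|
→ t1 |23|23|97|95|
→ t2 |97|95|95|41|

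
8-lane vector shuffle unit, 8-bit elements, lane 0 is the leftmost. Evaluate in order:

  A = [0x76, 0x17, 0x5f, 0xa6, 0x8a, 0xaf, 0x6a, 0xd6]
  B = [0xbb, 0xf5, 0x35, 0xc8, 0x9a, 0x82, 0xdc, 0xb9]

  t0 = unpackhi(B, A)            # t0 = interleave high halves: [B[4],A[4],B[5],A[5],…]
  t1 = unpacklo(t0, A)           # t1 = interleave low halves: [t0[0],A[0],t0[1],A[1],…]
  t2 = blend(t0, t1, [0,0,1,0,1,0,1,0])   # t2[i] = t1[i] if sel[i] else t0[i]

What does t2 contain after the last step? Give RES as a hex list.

→ t0 |9a|8a|82|af|dc|6a|b9|d6|
→ t1 |9a|76|8a|17|82|5f|af|a6|
→ t2 |9a|8a|8a|af|82|6a|af|d6|

RES = [ 0x9a  0x8a  0x8a  0xaf  0x82  0x6a  0xaf  0xd6 ]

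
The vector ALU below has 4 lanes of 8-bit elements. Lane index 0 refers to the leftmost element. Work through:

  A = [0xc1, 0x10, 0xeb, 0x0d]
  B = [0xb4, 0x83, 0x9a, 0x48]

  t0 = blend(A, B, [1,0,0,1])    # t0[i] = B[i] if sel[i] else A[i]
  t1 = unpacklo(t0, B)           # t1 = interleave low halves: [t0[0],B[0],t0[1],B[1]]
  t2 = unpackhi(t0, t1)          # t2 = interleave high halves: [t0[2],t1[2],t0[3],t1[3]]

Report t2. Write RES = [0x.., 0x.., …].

t0 = [0xb4, 0x10, 0xeb, 0x48]
t1 = [0xb4, 0xb4, 0x10, 0x83]
t2 = [0xeb, 0x10, 0x48, 0x83]

RES = [0xeb, 0x10, 0x48, 0x83]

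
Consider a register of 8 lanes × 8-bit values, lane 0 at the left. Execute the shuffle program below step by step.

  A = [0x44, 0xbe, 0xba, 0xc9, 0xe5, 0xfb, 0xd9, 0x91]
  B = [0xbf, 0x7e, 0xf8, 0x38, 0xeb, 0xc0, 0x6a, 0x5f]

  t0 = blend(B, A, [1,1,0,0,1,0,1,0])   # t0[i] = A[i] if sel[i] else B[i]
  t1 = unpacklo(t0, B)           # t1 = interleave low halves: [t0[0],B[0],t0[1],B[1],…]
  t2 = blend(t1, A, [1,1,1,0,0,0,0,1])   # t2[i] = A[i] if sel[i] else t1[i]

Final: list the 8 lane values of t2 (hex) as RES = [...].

RES = [ 0x44  0xbe  0xba  0x7e  0xf8  0xf8  0x38  0x91 ]

  t0: 44 be f8 38 e5 c0 d9 5f
  t1: 44 bf be 7e f8 f8 38 38
  t2: 44 be ba 7e f8 f8 38 91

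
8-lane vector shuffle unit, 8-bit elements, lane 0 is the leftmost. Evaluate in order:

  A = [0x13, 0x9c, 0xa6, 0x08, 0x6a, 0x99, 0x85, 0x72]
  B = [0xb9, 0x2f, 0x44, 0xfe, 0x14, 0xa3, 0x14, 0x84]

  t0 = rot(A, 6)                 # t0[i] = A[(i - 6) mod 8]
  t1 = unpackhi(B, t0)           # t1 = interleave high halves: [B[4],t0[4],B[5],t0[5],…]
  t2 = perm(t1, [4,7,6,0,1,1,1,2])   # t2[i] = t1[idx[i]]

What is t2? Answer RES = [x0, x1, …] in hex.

→ t0 |a6|08|6a|99|85|72|13|9c|
→ t1 |14|85|a3|72|14|13|84|9c|
→ t2 |14|9c|84|14|85|85|85|a3|

RES = [ 0x14  0x9c  0x84  0x14  0x85  0x85  0x85  0xa3 ]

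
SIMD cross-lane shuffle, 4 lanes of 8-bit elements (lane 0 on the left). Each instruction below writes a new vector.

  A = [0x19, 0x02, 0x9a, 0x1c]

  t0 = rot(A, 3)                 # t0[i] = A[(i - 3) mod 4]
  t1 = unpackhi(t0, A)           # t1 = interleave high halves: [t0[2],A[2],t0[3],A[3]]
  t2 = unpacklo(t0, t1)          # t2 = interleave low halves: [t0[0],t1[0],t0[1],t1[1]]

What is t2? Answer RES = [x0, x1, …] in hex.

RES = [0x02, 0x1c, 0x9a, 0x9a]

t0 = [0x02, 0x9a, 0x1c, 0x19]
t1 = [0x1c, 0x9a, 0x19, 0x1c]
t2 = [0x02, 0x1c, 0x9a, 0x9a]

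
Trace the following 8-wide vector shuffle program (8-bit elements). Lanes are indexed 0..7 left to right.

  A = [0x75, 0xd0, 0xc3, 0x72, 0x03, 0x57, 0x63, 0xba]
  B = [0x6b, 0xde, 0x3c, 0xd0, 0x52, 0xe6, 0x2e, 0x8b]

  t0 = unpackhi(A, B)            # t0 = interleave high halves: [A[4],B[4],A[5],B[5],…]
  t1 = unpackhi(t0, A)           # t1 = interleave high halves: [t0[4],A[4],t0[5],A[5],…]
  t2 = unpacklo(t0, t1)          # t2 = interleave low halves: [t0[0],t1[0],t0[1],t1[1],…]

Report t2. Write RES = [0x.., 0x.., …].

RES = [ 0x03  0x63  0x52  0x03  0x57  0x2e  0xe6  0x57 ]

t0 = [0x03, 0x52, 0x57, 0xe6, 0x63, 0x2e, 0xba, 0x8b]
t1 = [0x63, 0x03, 0x2e, 0x57, 0xba, 0x63, 0x8b, 0xba]
t2 = [0x03, 0x63, 0x52, 0x03, 0x57, 0x2e, 0xe6, 0x57]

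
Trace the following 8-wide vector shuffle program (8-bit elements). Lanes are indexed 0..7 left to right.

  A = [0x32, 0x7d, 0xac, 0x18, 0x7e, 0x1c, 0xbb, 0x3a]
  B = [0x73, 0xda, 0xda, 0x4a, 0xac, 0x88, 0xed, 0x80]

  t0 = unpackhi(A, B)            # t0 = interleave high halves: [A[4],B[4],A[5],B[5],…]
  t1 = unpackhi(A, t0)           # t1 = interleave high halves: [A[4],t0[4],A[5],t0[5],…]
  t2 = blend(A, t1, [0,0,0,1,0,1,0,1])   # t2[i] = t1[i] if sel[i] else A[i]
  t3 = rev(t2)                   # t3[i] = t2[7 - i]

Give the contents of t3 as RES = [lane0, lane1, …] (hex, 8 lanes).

RES = [0x80, 0xbb, 0x3a, 0x7e, 0xed, 0xac, 0x7d, 0x32]

t0 = [0x7e, 0xac, 0x1c, 0x88, 0xbb, 0xed, 0x3a, 0x80]
t1 = [0x7e, 0xbb, 0x1c, 0xed, 0xbb, 0x3a, 0x3a, 0x80]
t2 = [0x32, 0x7d, 0xac, 0xed, 0x7e, 0x3a, 0xbb, 0x80]
t3 = [0x80, 0xbb, 0x3a, 0x7e, 0xed, 0xac, 0x7d, 0x32]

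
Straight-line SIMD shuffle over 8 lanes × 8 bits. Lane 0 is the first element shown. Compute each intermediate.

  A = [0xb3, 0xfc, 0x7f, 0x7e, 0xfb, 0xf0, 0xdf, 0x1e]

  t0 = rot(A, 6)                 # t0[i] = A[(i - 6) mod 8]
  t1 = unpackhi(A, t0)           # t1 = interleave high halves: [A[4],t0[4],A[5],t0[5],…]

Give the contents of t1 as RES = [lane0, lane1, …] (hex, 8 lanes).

RES = [ 0xfb  0xdf  0xf0  0x1e  0xdf  0xb3  0x1e  0xfc ]

t0 = [0x7f, 0x7e, 0xfb, 0xf0, 0xdf, 0x1e, 0xb3, 0xfc]
t1 = [0xfb, 0xdf, 0xf0, 0x1e, 0xdf, 0xb3, 0x1e, 0xfc]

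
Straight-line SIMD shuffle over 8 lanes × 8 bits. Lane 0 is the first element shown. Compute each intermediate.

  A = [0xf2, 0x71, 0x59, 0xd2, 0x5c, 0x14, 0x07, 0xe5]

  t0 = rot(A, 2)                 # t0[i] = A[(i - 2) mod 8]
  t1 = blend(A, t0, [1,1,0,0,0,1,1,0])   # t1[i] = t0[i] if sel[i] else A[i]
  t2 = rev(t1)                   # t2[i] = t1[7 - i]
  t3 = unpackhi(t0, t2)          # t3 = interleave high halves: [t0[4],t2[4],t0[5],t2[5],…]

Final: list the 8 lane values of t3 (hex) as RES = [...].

RES = [0x59, 0xd2, 0xd2, 0x59, 0x5c, 0xe5, 0x14, 0x07]

t0 = [0x07, 0xe5, 0xf2, 0x71, 0x59, 0xd2, 0x5c, 0x14]
t1 = [0x07, 0xe5, 0x59, 0xd2, 0x5c, 0xd2, 0x5c, 0xe5]
t2 = [0xe5, 0x5c, 0xd2, 0x5c, 0xd2, 0x59, 0xe5, 0x07]
t3 = [0x59, 0xd2, 0xd2, 0x59, 0x5c, 0xe5, 0x14, 0x07]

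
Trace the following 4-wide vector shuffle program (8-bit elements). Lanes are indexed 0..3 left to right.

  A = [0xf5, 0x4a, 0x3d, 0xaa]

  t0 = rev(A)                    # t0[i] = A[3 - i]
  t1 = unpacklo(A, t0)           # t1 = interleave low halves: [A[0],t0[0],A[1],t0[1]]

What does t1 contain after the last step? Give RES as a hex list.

RES = [ 0xf5  0xaa  0x4a  0x3d ]

→ t0 |aa|3d|4a|f5|
→ t1 |f5|aa|4a|3d|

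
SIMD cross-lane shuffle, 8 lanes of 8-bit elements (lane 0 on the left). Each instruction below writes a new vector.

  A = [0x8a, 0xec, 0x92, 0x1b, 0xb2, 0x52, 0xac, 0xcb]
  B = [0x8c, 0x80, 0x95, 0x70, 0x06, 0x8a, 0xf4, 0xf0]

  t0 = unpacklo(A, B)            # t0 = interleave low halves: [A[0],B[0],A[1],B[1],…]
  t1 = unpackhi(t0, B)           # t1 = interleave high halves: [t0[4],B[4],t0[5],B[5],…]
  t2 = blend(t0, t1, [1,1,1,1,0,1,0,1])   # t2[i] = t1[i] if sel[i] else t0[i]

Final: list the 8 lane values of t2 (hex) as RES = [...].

RES = [0x92, 0x06, 0x95, 0x8a, 0x92, 0xf4, 0x1b, 0xf0]

t0 = [0x8a, 0x8c, 0xec, 0x80, 0x92, 0x95, 0x1b, 0x70]
t1 = [0x92, 0x06, 0x95, 0x8a, 0x1b, 0xf4, 0x70, 0xf0]
t2 = [0x92, 0x06, 0x95, 0x8a, 0x92, 0xf4, 0x1b, 0xf0]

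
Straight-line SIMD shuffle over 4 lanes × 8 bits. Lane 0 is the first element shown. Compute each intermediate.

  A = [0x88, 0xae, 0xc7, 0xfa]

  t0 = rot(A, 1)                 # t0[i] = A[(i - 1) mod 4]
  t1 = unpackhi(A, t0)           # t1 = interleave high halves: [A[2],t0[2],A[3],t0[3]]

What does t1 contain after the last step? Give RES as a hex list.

RES = [0xc7, 0xae, 0xfa, 0xc7]

  t0: fa 88 ae c7
  t1: c7 ae fa c7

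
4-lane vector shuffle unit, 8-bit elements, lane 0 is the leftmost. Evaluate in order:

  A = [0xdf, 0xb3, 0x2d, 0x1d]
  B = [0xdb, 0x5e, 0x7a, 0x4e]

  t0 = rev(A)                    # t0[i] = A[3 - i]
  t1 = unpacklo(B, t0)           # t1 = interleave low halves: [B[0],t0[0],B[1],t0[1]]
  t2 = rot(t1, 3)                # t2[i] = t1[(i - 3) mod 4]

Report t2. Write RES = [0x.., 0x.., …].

RES = [ 0x1d  0x5e  0x2d  0xdb ]

  t0: 1d 2d b3 df
  t1: db 1d 5e 2d
  t2: 1d 5e 2d db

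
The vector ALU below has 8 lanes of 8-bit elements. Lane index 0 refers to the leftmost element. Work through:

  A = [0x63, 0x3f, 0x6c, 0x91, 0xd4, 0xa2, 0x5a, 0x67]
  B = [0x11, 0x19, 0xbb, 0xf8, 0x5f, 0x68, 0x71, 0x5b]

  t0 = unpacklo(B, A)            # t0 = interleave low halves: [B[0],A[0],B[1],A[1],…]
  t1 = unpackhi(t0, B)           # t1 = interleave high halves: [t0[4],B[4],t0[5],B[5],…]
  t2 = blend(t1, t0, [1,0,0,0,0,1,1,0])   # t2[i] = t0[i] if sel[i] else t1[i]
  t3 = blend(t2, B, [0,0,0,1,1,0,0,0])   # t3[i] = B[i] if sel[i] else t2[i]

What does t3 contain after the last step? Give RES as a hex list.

RES = [ 0x11  0x5f  0x6c  0xf8  0x5f  0x6c  0xf8  0x5b ]

→ t0 |11|63|19|3f|bb|6c|f8|91|
→ t1 |bb|5f|6c|68|f8|71|91|5b|
→ t2 |11|5f|6c|68|f8|6c|f8|5b|
→ t3 |11|5f|6c|f8|5f|6c|f8|5b|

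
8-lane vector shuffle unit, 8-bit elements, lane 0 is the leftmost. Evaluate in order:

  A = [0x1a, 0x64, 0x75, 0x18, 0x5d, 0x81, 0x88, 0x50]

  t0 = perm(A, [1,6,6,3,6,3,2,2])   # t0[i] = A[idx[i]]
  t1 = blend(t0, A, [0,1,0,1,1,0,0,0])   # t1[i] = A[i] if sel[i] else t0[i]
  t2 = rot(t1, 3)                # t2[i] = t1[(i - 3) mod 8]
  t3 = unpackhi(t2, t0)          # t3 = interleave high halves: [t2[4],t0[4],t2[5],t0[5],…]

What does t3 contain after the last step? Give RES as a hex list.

RES = [ 0x64  0x88  0x88  0x18  0x18  0x75  0x5d  0x75 ]

t0 = [0x64, 0x88, 0x88, 0x18, 0x88, 0x18, 0x75, 0x75]
t1 = [0x64, 0x64, 0x88, 0x18, 0x5d, 0x18, 0x75, 0x75]
t2 = [0x18, 0x75, 0x75, 0x64, 0x64, 0x88, 0x18, 0x5d]
t3 = [0x64, 0x88, 0x88, 0x18, 0x18, 0x75, 0x5d, 0x75]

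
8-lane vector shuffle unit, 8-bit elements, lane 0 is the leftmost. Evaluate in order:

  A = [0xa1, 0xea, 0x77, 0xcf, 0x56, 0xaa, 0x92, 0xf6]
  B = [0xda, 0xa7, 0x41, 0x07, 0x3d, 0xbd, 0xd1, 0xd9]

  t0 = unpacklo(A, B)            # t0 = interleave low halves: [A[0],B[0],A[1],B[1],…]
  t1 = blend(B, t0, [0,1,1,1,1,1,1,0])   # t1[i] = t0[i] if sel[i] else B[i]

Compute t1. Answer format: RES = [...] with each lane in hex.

→ t0 |a1|da|ea|a7|77|41|cf|07|
→ t1 |da|da|ea|a7|77|41|cf|d9|

RES = [0xda, 0xda, 0xea, 0xa7, 0x77, 0x41, 0xcf, 0xd9]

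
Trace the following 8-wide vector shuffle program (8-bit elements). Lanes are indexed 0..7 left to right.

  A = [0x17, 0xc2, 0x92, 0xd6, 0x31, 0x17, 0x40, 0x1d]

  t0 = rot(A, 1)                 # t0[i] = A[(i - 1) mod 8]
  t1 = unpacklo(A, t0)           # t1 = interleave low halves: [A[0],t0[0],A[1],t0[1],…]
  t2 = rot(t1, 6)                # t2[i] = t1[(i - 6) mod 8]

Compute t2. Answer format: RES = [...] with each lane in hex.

RES = [0xc2, 0x17, 0x92, 0xc2, 0xd6, 0x92, 0x17, 0x1d]

→ t0 |1d|17|c2|92|d6|31|17|40|
→ t1 |17|1d|c2|17|92|c2|d6|92|
→ t2 |c2|17|92|c2|d6|92|17|1d|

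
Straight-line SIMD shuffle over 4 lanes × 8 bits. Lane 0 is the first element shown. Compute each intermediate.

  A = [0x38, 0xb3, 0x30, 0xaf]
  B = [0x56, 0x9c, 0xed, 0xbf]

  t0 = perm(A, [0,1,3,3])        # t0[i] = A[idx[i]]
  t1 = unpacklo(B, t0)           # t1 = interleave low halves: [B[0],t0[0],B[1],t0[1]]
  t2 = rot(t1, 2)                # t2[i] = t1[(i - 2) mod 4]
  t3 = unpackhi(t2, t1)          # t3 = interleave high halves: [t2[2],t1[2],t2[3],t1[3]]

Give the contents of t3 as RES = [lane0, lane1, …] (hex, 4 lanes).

RES = [0x56, 0x9c, 0x38, 0xb3]

t0 = [0x38, 0xb3, 0xaf, 0xaf]
t1 = [0x56, 0x38, 0x9c, 0xb3]
t2 = [0x9c, 0xb3, 0x56, 0x38]
t3 = [0x56, 0x9c, 0x38, 0xb3]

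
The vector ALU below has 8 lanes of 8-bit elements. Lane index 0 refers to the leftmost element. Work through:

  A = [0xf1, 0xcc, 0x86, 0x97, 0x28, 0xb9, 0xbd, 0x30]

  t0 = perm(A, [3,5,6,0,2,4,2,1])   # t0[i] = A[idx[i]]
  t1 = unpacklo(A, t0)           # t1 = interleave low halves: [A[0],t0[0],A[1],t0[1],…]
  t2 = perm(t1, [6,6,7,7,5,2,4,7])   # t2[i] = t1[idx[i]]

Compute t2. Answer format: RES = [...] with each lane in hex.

RES = [ 0x97  0x97  0xf1  0xf1  0xbd  0xcc  0x86  0xf1 ]

→ t0 |97|b9|bd|f1|86|28|86|cc|
→ t1 |f1|97|cc|b9|86|bd|97|f1|
→ t2 |97|97|f1|f1|bd|cc|86|f1|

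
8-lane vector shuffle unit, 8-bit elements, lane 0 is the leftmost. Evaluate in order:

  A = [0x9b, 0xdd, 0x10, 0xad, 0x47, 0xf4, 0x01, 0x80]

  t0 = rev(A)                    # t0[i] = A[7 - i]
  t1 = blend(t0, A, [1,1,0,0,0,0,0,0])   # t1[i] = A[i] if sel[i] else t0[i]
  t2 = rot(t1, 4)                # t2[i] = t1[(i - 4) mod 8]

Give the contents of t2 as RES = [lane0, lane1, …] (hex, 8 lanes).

t0 = [0x80, 0x01, 0xf4, 0x47, 0xad, 0x10, 0xdd, 0x9b]
t1 = [0x9b, 0xdd, 0xf4, 0x47, 0xad, 0x10, 0xdd, 0x9b]
t2 = [0xad, 0x10, 0xdd, 0x9b, 0x9b, 0xdd, 0xf4, 0x47]

RES = [ 0xad  0x10  0xdd  0x9b  0x9b  0xdd  0xf4  0x47 ]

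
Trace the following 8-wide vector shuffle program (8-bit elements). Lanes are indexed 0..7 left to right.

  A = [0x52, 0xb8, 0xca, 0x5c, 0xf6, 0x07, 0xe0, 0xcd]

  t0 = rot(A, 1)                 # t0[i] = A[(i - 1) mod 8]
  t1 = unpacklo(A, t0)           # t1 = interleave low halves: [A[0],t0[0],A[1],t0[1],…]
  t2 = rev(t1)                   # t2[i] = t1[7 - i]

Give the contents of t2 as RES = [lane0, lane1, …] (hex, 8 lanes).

t0 = [0xcd, 0x52, 0xb8, 0xca, 0x5c, 0xf6, 0x07, 0xe0]
t1 = [0x52, 0xcd, 0xb8, 0x52, 0xca, 0xb8, 0x5c, 0xca]
t2 = [0xca, 0x5c, 0xb8, 0xca, 0x52, 0xb8, 0xcd, 0x52]

RES = [ 0xca  0x5c  0xb8  0xca  0x52  0xb8  0xcd  0x52 ]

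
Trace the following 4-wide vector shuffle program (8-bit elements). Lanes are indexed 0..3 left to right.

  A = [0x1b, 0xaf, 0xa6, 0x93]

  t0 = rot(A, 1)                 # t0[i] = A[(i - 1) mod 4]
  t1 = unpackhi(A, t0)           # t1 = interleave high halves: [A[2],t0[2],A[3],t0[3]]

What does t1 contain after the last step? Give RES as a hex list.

RES = [ 0xa6  0xaf  0x93  0xa6 ]

→ t0 |93|1b|af|a6|
→ t1 |a6|af|93|a6|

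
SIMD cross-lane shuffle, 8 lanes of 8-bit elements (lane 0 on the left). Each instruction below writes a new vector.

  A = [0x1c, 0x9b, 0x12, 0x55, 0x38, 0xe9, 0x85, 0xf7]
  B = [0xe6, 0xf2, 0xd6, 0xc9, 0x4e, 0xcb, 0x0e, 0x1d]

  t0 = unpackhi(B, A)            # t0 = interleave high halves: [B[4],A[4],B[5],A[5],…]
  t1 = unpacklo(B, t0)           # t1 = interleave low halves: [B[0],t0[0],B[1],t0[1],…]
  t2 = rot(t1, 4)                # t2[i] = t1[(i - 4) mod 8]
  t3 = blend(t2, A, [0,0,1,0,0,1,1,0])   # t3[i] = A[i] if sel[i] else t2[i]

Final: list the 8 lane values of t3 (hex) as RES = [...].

  t0: 4e 38 cb e9 0e 85 1d f7
  t1: e6 4e f2 38 d6 cb c9 e9
  t2: d6 cb c9 e9 e6 4e f2 38
  t3: d6 cb 12 e9 e6 e9 85 38

RES = [0xd6, 0xcb, 0x12, 0xe9, 0xe6, 0xe9, 0x85, 0x38]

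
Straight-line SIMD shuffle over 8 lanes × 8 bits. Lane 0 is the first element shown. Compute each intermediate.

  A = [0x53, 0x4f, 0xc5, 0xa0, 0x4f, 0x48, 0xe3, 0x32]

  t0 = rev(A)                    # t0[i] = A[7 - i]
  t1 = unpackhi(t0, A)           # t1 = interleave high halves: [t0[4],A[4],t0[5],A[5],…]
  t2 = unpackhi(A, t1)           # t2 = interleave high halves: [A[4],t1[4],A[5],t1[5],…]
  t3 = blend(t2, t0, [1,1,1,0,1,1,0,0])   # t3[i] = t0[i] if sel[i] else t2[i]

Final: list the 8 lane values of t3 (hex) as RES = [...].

→ t0 |32|e3|48|4f|a0|c5|4f|53|
→ t1 |a0|4f|c5|48|4f|e3|53|32|
→ t2 |4f|4f|48|e3|e3|53|32|32|
→ t3 |32|e3|48|e3|a0|c5|32|32|

RES = [ 0x32  0xe3  0x48  0xe3  0xa0  0xc5  0x32  0x32 ]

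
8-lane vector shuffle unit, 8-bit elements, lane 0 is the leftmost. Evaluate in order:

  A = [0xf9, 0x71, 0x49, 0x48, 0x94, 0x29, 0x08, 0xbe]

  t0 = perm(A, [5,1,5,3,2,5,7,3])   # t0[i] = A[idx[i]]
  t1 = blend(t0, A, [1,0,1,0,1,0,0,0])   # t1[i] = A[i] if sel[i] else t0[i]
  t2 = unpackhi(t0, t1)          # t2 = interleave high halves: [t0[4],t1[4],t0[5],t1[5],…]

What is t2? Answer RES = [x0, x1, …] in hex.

RES = [0x49, 0x94, 0x29, 0x29, 0xbe, 0xbe, 0x48, 0x48]

→ t0 |29|71|29|48|49|29|be|48|
→ t1 |f9|71|49|48|94|29|be|48|
→ t2 |49|94|29|29|be|be|48|48|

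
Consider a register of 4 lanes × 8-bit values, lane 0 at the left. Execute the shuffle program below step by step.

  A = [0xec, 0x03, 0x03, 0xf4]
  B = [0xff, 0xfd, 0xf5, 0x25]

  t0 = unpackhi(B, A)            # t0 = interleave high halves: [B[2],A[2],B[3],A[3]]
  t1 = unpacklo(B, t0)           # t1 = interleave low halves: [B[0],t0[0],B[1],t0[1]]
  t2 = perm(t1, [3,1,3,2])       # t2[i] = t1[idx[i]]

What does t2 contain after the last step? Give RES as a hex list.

RES = [0x03, 0xf5, 0x03, 0xfd]

t0 = [0xf5, 0x03, 0x25, 0xf4]
t1 = [0xff, 0xf5, 0xfd, 0x03]
t2 = [0x03, 0xf5, 0x03, 0xfd]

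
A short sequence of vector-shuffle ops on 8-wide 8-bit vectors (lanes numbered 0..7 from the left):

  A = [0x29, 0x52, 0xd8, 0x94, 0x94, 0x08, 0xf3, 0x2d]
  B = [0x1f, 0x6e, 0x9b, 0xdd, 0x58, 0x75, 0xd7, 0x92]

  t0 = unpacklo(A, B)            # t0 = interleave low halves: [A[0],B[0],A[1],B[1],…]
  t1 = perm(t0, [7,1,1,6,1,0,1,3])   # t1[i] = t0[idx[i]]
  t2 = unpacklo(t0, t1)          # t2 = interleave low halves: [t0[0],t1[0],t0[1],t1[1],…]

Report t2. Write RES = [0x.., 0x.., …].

RES = [ 0x29  0xdd  0x1f  0x1f  0x52  0x1f  0x6e  0x94 ]

→ t0 |29|1f|52|6e|d8|9b|94|dd|
→ t1 |dd|1f|1f|94|1f|29|1f|6e|
→ t2 |29|dd|1f|1f|52|1f|6e|94|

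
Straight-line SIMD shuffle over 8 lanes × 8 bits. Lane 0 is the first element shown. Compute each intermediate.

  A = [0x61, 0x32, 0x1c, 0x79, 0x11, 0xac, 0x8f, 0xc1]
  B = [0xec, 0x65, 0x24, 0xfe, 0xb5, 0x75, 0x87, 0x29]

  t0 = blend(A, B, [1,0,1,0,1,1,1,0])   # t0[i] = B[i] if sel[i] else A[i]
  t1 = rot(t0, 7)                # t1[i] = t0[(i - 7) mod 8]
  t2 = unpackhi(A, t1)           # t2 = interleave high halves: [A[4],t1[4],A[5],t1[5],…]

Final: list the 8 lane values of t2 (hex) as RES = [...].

RES = [0x11, 0x75, 0xac, 0x87, 0x8f, 0xc1, 0xc1, 0xec]

→ t0 |ec|32|24|79|b5|75|87|c1|
→ t1 |32|24|79|b5|75|87|c1|ec|
→ t2 |11|75|ac|87|8f|c1|c1|ec|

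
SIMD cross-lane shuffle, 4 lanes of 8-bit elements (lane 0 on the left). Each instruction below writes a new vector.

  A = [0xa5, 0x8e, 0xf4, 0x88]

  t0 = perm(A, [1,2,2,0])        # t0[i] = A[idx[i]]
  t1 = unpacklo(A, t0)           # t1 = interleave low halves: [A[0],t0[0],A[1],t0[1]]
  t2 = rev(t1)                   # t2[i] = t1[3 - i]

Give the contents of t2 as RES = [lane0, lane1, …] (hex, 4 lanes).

  t0: 8e f4 f4 a5
  t1: a5 8e 8e f4
  t2: f4 8e 8e a5

RES = [ 0xf4  0x8e  0x8e  0xa5 ]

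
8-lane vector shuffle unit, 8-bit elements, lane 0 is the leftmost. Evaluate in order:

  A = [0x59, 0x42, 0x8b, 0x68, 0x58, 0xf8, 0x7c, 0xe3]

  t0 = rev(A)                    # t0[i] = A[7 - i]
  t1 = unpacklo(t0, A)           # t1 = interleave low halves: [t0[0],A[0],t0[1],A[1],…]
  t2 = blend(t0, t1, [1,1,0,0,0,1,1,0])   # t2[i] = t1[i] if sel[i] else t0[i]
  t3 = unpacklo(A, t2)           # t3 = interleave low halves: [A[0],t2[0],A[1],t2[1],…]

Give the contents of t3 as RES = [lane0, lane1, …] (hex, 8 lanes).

RES = [0x59, 0xe3, 0x42, 0x59, 0x8b, 0xf8, 0x68, 0x58]

t0 = [0xe3, 0x7c, 0xf8, 0x58, 0x68, 0x8b, 0x42, 0x59]
t1 = [0xe3, 0x59, 0x7c, 0x42, 0xf8, 0x8b, 0x58, 0x68]
t2 = [0xe3, 0x59, 0xf8, 0x58, 0x68, 0x8b, 0x58, 0x59]
t3 = [0x59, 0xe3, 0x42, 0x59, 0x8b, 0xf8, 0x68, 0x58]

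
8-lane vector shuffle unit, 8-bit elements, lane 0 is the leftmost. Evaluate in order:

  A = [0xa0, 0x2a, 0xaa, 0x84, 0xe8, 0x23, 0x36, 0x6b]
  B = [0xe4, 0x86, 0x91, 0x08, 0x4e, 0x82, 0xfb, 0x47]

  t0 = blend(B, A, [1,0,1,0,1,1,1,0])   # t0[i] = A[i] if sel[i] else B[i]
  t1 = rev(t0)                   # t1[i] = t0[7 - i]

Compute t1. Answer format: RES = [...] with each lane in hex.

→ t0 |a0|86|aa|08|e8|23|36|47|
→ t1 |47|36|23|e8|08|aa|86|a0|

RES = [0x47, 0x36, 0x23, 0xe8, 0x08, 0xaa, 0x86, 0xa0]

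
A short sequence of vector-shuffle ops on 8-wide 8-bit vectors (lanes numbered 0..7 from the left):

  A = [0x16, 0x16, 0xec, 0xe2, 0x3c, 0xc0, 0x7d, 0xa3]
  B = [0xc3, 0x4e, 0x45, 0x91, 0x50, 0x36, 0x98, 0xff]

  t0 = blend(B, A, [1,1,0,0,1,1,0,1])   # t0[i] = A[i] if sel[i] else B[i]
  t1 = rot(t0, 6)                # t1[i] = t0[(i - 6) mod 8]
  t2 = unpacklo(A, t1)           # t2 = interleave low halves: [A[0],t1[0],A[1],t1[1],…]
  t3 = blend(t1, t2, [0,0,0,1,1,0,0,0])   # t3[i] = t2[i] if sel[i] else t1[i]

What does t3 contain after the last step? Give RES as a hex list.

RES = [ 0x45  0x91  0x3c  0x91  0xec  0xa3  0x16  0x16 ]

t0 = [0x16, 0x16, 0x45, 0x91, 0x3c, 0xc0, 0x98, 0xa3]
t1 = [0x45, 0x91, 0x3c, 0xc0, 0x98, 0xa3, 0x16, 0x16]
t2 = [0x16, 0x45, 0x16, 0x91, 0xec, 0x3c, 0xe2, 0xc0]
t3 = [0x45, 0x91, 0x3c, 0x91, 0xec, 0xa3, 0x16, 0x16]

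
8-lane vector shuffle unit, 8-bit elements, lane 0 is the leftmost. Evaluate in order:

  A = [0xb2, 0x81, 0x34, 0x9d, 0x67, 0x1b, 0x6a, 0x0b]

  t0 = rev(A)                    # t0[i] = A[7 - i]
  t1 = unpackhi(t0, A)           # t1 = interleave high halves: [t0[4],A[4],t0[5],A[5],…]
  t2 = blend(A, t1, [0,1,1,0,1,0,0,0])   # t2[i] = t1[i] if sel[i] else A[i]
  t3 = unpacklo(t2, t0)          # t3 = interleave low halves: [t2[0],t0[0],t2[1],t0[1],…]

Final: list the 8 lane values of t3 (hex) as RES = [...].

→ t0 |0b|6a|1b|67|9d|34|81|b2|
→ t1 |9d|67|34|1b|81|6a|b2|0b|
→ t2 |b2|67|34|9d|81|1b|6a|0b|
→ t3 |b2|0b|67|6a|34|1b|9d|67|

RES = [0xb2, 0x0b, 0x67, 0x6a, 0x34, 0x1b, 0x9d, 0x67]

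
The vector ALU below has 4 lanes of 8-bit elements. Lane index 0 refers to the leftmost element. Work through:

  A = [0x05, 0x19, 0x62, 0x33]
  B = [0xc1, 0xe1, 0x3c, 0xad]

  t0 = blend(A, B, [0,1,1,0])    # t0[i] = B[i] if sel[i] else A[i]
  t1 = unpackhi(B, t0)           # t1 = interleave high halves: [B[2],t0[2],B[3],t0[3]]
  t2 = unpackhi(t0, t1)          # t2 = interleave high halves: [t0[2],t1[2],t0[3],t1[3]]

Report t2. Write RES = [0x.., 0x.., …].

RES = [ 0x3c  0xad  0x33  0x33 ]

t0 = [0x05, 0xe1, 0x3c, 0x33]
t1 = [0x3c, 0x3c, 0xad, 0x33]
t2 = [0x3c, 0xad, 0x33, 0x33]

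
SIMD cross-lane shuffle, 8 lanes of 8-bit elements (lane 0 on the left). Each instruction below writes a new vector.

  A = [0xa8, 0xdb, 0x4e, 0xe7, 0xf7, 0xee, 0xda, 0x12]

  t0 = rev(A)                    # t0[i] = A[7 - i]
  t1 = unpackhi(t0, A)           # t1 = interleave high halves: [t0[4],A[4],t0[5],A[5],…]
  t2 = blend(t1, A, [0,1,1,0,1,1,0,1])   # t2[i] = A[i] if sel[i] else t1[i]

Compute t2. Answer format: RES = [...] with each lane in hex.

t0 = [0x12, 0xda, 0xee, 0xf7, 0xe7, 0x4e, 0xdb, 0xa8]
t1 = [0xe7, 0xf7, 0x4e, 0xee, 0xdb, 0xda, 0xa8, 0x12]
t2 = [0xe7, 0xdb, 0x4e, 0xee, 0xf7, 0xee, 0xa8, 0x12]

RES = [ 0xe7  0xdb  0x4e  0xee  0xf7  0xee  0xa8  0x12 ]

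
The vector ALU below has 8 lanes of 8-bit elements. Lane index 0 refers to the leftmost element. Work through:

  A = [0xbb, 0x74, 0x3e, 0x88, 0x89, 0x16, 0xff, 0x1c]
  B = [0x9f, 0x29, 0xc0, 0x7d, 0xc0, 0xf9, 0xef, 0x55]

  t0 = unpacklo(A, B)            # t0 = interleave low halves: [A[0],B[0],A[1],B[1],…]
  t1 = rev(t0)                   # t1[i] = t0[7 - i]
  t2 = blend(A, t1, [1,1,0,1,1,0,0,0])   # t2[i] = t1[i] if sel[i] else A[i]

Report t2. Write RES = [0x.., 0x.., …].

RES = [ 0x7d  0x88  0x3e  0x3e  0x29  0x16  0xff  0x1c ]

  t0: bb 9f 74 29 3e c0 88 7d
  t1: 7d 88 c0 3e 29 74 9f bb
  t2: 7d 88 3e 3e 29 16 ff 1c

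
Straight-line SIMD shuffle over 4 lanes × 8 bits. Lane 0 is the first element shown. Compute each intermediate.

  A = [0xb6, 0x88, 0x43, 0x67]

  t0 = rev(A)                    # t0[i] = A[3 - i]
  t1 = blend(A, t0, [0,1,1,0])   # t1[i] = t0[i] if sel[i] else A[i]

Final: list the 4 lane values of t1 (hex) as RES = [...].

RES = [ 0xb6  0x43  0x88  0x67 ]

  t0: 67 43 88 b6
  t1: b6 43 88 67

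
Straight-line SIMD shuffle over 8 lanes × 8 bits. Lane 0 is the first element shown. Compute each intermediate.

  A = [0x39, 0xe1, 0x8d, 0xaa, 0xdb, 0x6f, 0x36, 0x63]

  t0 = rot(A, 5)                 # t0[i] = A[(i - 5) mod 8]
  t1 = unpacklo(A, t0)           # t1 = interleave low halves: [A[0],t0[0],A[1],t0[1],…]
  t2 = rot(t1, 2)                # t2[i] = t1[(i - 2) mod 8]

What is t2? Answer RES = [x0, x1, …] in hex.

RES = [ 0xaa  0x36  0x39  0xaa  0xe1  0xdb  0x8d  0x6f ]

  t0: aa db 6f 36 63 39 e1 8d
  t1: 39 aa e1 db 8d 6f aa 36
  t2: aa 36 39 aa e1 db 8d 6f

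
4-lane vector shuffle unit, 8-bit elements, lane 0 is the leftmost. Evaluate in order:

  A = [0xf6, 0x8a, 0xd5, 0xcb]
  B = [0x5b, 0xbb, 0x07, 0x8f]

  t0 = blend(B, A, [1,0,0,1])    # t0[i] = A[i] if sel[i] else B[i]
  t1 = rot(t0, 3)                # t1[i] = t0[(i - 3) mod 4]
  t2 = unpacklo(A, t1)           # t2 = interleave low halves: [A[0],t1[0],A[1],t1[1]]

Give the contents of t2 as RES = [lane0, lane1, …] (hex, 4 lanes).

→ t0 |f6|bb|07|cb|
→ t1 |bb|07|cb|f6|
→ t2 |f6|bb|8a|07|

RES = [0xf6, 0xbb, 0x8a, 0x07]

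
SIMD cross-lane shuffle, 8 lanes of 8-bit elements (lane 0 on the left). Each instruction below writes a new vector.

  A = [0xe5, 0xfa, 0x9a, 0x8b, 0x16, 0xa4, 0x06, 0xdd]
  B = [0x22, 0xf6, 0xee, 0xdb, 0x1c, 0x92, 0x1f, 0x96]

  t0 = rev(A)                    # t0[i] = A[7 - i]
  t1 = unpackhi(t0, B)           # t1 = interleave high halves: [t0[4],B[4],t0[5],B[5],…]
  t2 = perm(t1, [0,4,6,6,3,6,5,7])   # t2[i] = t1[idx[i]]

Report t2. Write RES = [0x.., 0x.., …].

  t0: dd 06 a4 16 8b 9a fa e5
  t1: 8b 1c 9a 92 fa 1f e5 96
  t2: 8b fa e5 e5 92 e5 1f 96

RES = [0x8b, 0xfa, 0xe5, 0xe5, 0x92, 0xe5, 0x1f, 0x96]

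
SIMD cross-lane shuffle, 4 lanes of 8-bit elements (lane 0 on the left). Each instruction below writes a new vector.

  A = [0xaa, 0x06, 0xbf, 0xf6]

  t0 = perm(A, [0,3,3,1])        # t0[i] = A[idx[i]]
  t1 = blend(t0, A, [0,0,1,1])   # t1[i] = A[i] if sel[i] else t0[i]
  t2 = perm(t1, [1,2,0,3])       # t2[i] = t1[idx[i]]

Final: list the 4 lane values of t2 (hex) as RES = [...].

RES = [ 0xf6  0xbf  0xaa  0xf6 ]

  t0: aa f6 f6 06
  t1: aa f6 bf f6
  t2: f6 bf aa f6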